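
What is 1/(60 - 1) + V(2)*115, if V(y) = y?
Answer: 13571/59 ≈ 230.02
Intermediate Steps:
1/(60 - 1) + V(2)*115 = 1/(60 - 1) + 2*115 = 1/59 + 230 = 13571/59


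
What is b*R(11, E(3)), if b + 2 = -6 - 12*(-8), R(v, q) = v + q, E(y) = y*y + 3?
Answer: 2024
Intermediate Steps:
E(y) = 3 + y² (E(y) = y² + 3 = 3 + y²)
R(v, q) = q + v
b = 88 (b = -2 + (-6 - 12*(-8)) = -2 + (-6 + 96) = -2 + 90 = 88)
b*R(11, E(3)) = 88*((3 + 3²) + 11) = 88*((3 + 9) + 11) = 88*(12 + 11) = 88*23 = 2024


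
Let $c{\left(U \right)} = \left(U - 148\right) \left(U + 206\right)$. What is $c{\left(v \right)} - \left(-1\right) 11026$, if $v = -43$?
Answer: $-20107$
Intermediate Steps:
$c{\left(U \right)} = \left(-148 + U\right) \left(206 + U\right)$
$c{\left(v \right)} - \left(-1\right) 11026 = \left(-30488 + \left(-43\right)^{2} + 58 \left(-43\right)\right) - \left(-1\right) 11026 = \left(-30488 + 1849 - 2494\right) - -11026 = -31133 + 11026 = -20107$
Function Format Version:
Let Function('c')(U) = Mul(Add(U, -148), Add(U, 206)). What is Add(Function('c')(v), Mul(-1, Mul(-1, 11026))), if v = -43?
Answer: -20107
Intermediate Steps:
Function('c')(U) = Mul(Add(-148, U), Add(206, U))
Add(Function('c')(v), Mul(-1, Mul(-1, 11026))) = Add(Add(-30488, Pow(-43, 2), Mul(58, -43)), Mul(-1, Mul(-1, 11026))) = Add(Add(-30488, 1849, -2494), Mul(-1, -11026)) = Add(-31133, 11026) = -20107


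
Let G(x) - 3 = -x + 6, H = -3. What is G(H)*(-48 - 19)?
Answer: -804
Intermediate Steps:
G(x) = 9 - x (G(x) = 3 + (-x + 6) = 3 + (6 - x) = 9 - x)
G(H)*(-48 - 19) = (9 - 1*(-3))*(-48 - 19) = (9 + 3)*(-67) = 12*(-67) = -804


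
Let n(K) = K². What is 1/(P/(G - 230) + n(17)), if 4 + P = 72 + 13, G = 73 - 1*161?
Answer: 106/30607 ≈ 0.0034633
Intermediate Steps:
G = -88 (G = 73 - 161 = -88)
P = 81 (P = -4 + (72 + 13) = -4 + 85 = 81)
1/(P/(G - 230) + n(17)) = 1/(81/(-88 - 230) + 17²) = 1/(81/(-318) + 289) = 1/(81*(-1/318) + 289) = 1/(-27/106 + 289) = 1/(30607/106) = 106/30607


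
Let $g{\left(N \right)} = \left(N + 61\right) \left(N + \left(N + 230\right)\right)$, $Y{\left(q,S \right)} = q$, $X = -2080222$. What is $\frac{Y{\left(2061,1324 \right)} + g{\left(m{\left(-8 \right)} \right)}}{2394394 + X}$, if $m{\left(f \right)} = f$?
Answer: $\frac{13403}{314172} \approx 0.042661$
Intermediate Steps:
$g{\left(N \right)} = \left(61 + N\right) \left(230 + 2 N\right)$ ($g{\left(N \right)} = \left(61 + N\right) \left(N + \left(230 + N\right)\right) = \left(61 + N\right) \left(230 + 2 N\right)$)
$\frac{Y{\left(2061,1324 \right)} + g{\left(m{\left(-8 \right)} \right)}}{2394394 + X} = \frac{2061 + \left(14030 + 2 \left(-8\right)^{2} + 352 \left(-8\right)\right)}{2394394 - 2080222} = \frac{2061 + \left(14030 + 2 \cdot 64 - 2816\right)}{314172} = \left(2061 + \left(14030 + 128 - 2816\right)\right) \frac{1}{314172} = \left(2061 + 11342\right) \frac{1}{314172} = 13403 \cdot \frac{1}{314172} = \frac{13403}{314172}$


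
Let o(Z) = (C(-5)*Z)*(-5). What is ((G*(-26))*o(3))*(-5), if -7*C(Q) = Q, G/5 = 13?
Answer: -633750/7 ≈ -90536.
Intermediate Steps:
G = 65 (G = 5*13 = 65)
C(Q) = -Q/7
o(Z) = -25*Z/7 (o(Z) = ((-⅐*(-5))*Z)*(-5) = (5*Z/7)*(-5) = -25*Z/7)
((G*(-26))*o(3))*(-5) = ((65*(-26))*(-25/7*3))*(-5) = -1690*(-75/7)*(-5) = (126750/7)*(-5) = -633750/7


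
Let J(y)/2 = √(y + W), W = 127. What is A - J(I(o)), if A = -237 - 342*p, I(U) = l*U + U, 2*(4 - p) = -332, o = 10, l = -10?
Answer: -58377 - 2*√37 ≈ -58389.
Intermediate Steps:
p = 170 (p = 4 - ½*(-332) = 4 + 166 = 170)
I(U) = -9*U (I(U) = -10*U + U = -9*U)
J(y) = 2*√(127 + y) (J(y) = 2*√(y + 127) = 2*√(127 + y))
A = -58377 (A = -237 - 342*170 = -237 - 58140 = -58377)
A - J(I(o)) = -58377 - 2*√(127 - 9*10) = -58377 - 2*√(127 - 90) = -58377 - 2*√37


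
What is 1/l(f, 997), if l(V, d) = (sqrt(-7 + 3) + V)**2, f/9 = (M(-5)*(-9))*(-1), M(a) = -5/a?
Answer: 6557/43099225 - 324*I/43099225 ≈ 0.00015214 - 7.5175e-6*I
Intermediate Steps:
f = 81 (f = 9*((-5/(-5)*(-9))*(-1)) = 9*((-5*(-1/5)*(-9))*(-1)) = 9*((1*(-9))*(-1)) = 9*(-9*(-1)) = 9*9 = 81)
l(V, d) = (V + 2*I)**2 (l(V, d) = (sqrt(-4) + V)**2 = (2*I + V)**2 = (V + 2*I)**2)
1/l(f, 997) = 1/((81 + 2*I)**2) = (81 + 2*I)**(-2)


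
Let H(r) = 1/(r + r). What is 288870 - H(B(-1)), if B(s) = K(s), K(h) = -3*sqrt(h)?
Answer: 288870 - I/6 ≈ 2.8887e+5 - 0.16667*I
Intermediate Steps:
B(s) = -3*sqrt(s)
H(r) = 1/(2*r)
288870 - H(B(-1)) = 288870 - 1/(2*((-3*I))) = 288870 - I/3/2 = 288870 - I/6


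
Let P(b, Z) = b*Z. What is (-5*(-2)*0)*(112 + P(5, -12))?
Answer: 0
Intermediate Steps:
P(b, Z) = Z*b
(-5*(-2)*0)*(112 + P(5, -12)) = (-5*(-2)*0)*(112 - 12*5) = (10*0)*(112 - 60) = 0*52 = 0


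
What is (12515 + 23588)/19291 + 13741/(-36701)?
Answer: 151419796/101142713 ≈ 1.4971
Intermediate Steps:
(12515 + 23588)/19291 + 13741/(-36701) = 36103*(1/19291) + 13741*(-1/36701) = 36103/19291 - 1963/5243 = 151419796/101142713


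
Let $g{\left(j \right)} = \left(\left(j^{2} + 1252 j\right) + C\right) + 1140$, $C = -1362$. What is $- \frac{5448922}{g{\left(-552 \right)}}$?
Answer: $\frac{2724461}{193311} \approx 14.094$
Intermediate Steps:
$g{\left(j \right)} = -222 + j^{2} + 1252 j$ ($g{\left(j \right)} = \left(\left(j^{2} + 1252 j\right) - 1362\right) + 1140 = \left(-1362 + j^{2} + 1252 j\right) + 1140 = -222 + j^{2} + 1252 j$)
$- \frac{5448922}{g{\left(-552 \right)}} = - \frac{5448922}{-222 + \left(-552\right)^{2} + 1252 \left(-552\right)} = - \frac{5448922}{-222 + 304704 - 691104} = - \frac{5448922}{-386622} = \left(-5448922\right) \left(- \frac{1}{386622}\right) = \frac{2724461}{193311}$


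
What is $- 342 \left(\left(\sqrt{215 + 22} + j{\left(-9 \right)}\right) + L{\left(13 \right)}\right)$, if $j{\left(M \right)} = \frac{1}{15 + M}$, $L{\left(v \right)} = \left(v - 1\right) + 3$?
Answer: $-5187 - 342 \sqrt{237} \approx -10452.0$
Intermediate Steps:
$L{\left(v \right)} = 2 + v$ ($L{\left(v \right)} = \left(-1 + v\right) + 3 = 2 + v$)
$- 342 \left(\left(\sqrt{215 + 22} + j{\left(-9 \right)}\right) + L{\left(13 \right)}\right) = - 342 \left(\left(\sqrt{215 + 22} + \frac{1}{15 - 9}\right) + \left(2 + 13\right)\right) = - 342 \left(\left(\sqrt{237} + \frac{1}{6}\right) + 15\right) = - 342 \left(\left(\frac{1}{6} + \sqrt{237}\right) + 15\right) = - 342 \left(\frac{91}{6} + \sqrt{237}\right) = -5187 - 342 \sqrt{237}$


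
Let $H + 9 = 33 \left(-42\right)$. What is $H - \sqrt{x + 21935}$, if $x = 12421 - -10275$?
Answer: $-1395 - 9 \sqrt{551} \approx -1606.3$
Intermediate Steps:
$x = 22696$ ($x = 12421 + 10275 = 22696$)
$H = -1395$ ($H = -9 + 33 \left(-42\right) = -9 - 1386 = -1395$)
$H - \sqrt{x + 21935} = -1395 - \sqrt{22696 + 21935} = -1395 - \sqrt{44631} = -1395 - 9 \sqrt{551}$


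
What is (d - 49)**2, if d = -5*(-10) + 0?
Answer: 1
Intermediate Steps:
d = 50 (d = 50 + 0 = 50)
(d - 49)**2 = (50 - 49)**2 = 1**2 = 1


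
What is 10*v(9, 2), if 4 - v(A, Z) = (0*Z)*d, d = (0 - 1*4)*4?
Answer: 40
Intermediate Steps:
d = -16 (d = (0 - 4)*4 = -4*4 = -16)
v(A, Z) = 4 (v(A, Z) = 4 - 0*Z*(-16) = 4 - 0*(-16) = 4 - 1*0 = 4 + 0 = 4)
10*v(9, 2) = 10*4 = 40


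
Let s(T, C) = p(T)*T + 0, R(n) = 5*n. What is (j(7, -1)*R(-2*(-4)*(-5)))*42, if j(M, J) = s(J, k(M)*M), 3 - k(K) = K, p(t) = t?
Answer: -8400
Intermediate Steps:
k(K) = 3 - K
s(T, C) = T**2 (s(T, C) = T*T + 0 = T**2 + 0 = T**2)
j(M, J) = J**2
(j(7, -1)*R(-2*(-4)*(-5)))*42 = ((-1)**2*(5*(-2*(-4)*(-5))))*42 = (1*(5*(8*(-5))))*42 = (1*(5*(-40)))*42 = (1*(-200))*42 = -200*42 = -8400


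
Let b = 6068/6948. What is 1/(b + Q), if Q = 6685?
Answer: 1737/11613362 ≈ 0.00014957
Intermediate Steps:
b = 1517/1737 (b = 6068*(1/6948) = 1517/1737 ≈ 0.87334)
1/(b + Q) = 1/(1517/1737 + 6685) = 1/(11613362/1737) = 1737/11613362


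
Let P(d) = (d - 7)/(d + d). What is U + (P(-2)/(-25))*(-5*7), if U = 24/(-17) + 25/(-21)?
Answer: 3911/7140 ≈ 0.54776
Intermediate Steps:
P(d) = (-7 + d)/(2*d) (P(d) = (-7 + d)/((2*d)) = (-7 + d)*(1/(2*d)) = (-7 + d)/(2*d))
U = -929/357 (U = 24*(-1/17) + 25*(-1/21) = -24/17 - 25/21 = -929/357 ≈ -2.6022)
U + (P(-2)/(-25))*(-5*7) = -929/357 + (((1/2)*(-7 - 2)/(-2))/(-25))*(-5*7) = -929/357 + (((1/2)*(-1/2)*(-9))*(-1/25))*(-35) = -929/357 + ((9/4)*(-1/25))*(-35) = -929/357 - 9/100*(-35) = -929/357 + 63/20 = 3911/7140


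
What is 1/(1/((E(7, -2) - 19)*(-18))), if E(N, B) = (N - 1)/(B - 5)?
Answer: 2502/7 ≈ 357.43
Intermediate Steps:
E(N, B) = (-1 + N)/(-5 + B)
1/(1/((E(7, -2) - 19)*(-18))) = 1/(1/(((-1 + 7)/(-5 - 2) - 19)*(-18))) = 1/(1/((6/(-7) - 19)*(-18))) = 1/(1/((-⅐*6 - 19)*(-18))) = 1/(1/((-6/7 - 19)*(-18))) = 1/(1/(-139/7*(-18))) = 1/(1/(2502/7)) = 1/(7/2502) = 2502/7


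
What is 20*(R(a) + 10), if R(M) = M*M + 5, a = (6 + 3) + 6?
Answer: 4800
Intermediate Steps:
a = 15 (a = 9 + 6 = 15)
R(M) = 5 + M**2 (R(M) = M**2 + 5 = 5 + M**2)
20*(R(a) + 10) = 20*((5 + 15**2) + 10) = 20*((5 + 225) + 10) = 20*(230 + 10) = 20*240 = 4800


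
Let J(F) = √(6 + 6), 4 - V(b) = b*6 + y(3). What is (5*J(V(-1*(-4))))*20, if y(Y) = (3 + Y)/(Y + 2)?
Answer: 200*√3 ≈ 346.41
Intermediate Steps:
y(Y) = (3 + Y)/(2 + Y)
V(b) = 14/5 - 6*b (V(b) = 4 - (b*6 + (3 + 3)/(2 + 3)) = 4 - (6*b + 6/5) = 4 - (6/5 + 6*b) = 4 + (-6/5 - 6*b) = 14/5 - 6*b)
J(F) = 2*√3 (J(F) = √12 = 2*√3)
(5*J(V(-1*(-4))))*20 = (5*(2*√3))*20 = (10*√3)*20 = 200*√3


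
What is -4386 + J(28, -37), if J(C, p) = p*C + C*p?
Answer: -6458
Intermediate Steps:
J(C, p) = 2*C*p (J(C, p) = C*p + C*p = 2*C*p)
-4386 + J(28, -37) = -4386 + 2*28*(-37) = -4386 - 2072 = -6458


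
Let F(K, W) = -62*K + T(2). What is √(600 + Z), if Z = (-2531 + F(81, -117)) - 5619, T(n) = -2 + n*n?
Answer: I*√12570 ≈ 112.12*I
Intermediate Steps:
T(n) = -2 + n²
F(K, W) = 2 - 62*K (F(K, W) = -62*K + (-2 + 2²) = -62*K + (-2 + 4) = -62*K + 2 = 2 - 62*K)
Z = -13170 (Z = (-2531 + (2 - 62*81)) - 5619 = (-2531 + (2 - 5022)) - 5619 = (-2531 - 5020) - 5619 = -7551 - 5619 = -13170)
√(600 + Z) = √(600 - 13170) = √(-12570) = I*√12570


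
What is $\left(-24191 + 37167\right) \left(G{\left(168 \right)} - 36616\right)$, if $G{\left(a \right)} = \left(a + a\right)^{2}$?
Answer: $989809280$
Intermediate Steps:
$G{\left(a \right)} = 4 a^{2}$ ($G{\left(a \right)} = \left(2 a\right)^{2} = 4 a^{2}$)
$\left(-24191 + 37167\right) \left(G{\left(168 \right)} - 36616\right) = \left(-24191 + 37167\right) \left(4 \cdot 168^{2} - 36616\right) = 12976 \left(4 \cdot 28224 - 36616\right) = 12976 \left(112896 - 36616\right) = 12976 \cdot 76280 = 989809280$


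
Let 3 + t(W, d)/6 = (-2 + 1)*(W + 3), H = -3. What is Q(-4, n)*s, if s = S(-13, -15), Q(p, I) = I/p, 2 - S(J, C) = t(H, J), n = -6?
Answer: 30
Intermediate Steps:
t(W, d) = -36 - 6*W (t(W, d) = -18 + 6*((-2 + 1)*(W + 3)) = -18 + 6*(-(3 + W)) = -18 + 6*(-3 - W) = -18 + (-18 - 6*W) = -36 - 6*W)
S(J, C) = 20 (S(J, C) = 2 - (-36 - 6*(-3)) = 2 - (-36 + 18) = 2 - 1*(-18) = 2 + 18 = 20)
s = 20
Q(-4, n)*s = -6/(-4)*20 = -6*(-¼)*20 = (3/2)*20 = 30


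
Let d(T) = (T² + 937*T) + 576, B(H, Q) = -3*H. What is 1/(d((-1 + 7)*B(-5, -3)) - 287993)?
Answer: -1/194987 ≈ -5.1285e-6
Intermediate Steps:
d(T) = 576 + T² + 937*T
1/(d((-1 + 7)*B(-5, -3)) - 287993) = 1/((576 + ((-1 + 7)*(-3*(-5)))² + 937*((-1 + 7)*(-3*(-5)))) - 287993) = 1/((576 + (6*15)² + 937*(6*15)) - 287993) = 1/((576 + 90² + 937*90) - 287993) = 1/((576 + 8100 + 84330) - 287993) = 1/(93006 - 287993) = 1/(-194987) = -1/194987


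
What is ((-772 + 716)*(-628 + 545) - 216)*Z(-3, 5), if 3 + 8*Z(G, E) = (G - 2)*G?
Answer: 6648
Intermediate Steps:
Z(G, E) = -3/8 + G*(-2 + G)/8 (Z(G, E) = -3/8 + ((G - 2)*G)/8 = -3/8 + ((-2 + G)*G)/8 = -3/8 + (G*(-2 + G))/8 = -3/8 + G*(-2 + G)/8)
((-772 + 716)*(-628 + 545) - 216)*Z(-3, 5) = ((-772 + 716)*(-628 + 545) - 216)*(-3/8 - 1/4*(-3) + (1/8)*(-3)**2) = (-56*(-83) - 216)*(-3/8 + 3/4 + (1/8)*9) = (4648 - 216)*(-3/8 + 3/4 + 9/8) = 4432*(3/2) = 6648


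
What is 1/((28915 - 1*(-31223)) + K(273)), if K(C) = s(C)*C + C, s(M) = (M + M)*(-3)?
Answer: -1/386763 ≈ -2.5856e-6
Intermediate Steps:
s(M) = -6*M (s(M) = (2*M)*(-3) = -6*M)
K(C) = C - 6*C**2 (K(C) = (-6*C)*C + C = -6*C**2 + C = C - 6*C**2)
1/((28915 - 1*(-31223)) + K(273)) = 1/((28915 - 1*(-31223)) + 273*(1 - 6*273)) = 1/((28915 + 31223) + 273*(1 - 1638)) = 1/(60138 + 273*(-1637)) = 1/(60138 - 446901) = 1/(-386763) = -1/386763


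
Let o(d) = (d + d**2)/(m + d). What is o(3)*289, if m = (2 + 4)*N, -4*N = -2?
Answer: 578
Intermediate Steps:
N = 1/2 (N = -1/4*(-2) = 1/2 ≈ 0.50000)
m = 3 (m = (2 + 4)*(1/2) = 6*(1/2) = 3)
o(d) = (d + d**2)/(3 + d)
o(3)*289 = (3*(1 + 3)/(3 + 3))*289 = (3*4/6)*289 = (3*(1/6)*4)*289 = 2*289 = 578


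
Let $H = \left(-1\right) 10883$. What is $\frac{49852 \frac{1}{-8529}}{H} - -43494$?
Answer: $\frac{4037161277710}{92821107} \approx 43494.0$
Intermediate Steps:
$H = -10883$
$\frac{49852 \frac{1}{-8529}}{H} - -43494 = \frac{49852 \frac{1}{-8529}}{-10883} - -43494 = 49852 \left(- \frac{1}{8529}\right) \left(- \frac{1}{10883}\right) + 43494 = \left(- \frac{49852}{8529}\right) \left(- \frac{1}{10883}\right) + 43494 = \frac{49852}{92821107} + 43494 = \frac{4037161277710}{92821107}$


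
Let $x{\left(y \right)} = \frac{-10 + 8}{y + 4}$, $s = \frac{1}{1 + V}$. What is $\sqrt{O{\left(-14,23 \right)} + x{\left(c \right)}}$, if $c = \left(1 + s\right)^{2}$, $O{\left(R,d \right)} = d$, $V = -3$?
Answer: $\frac{\sqrt{6511}}{17} \approx 4.7465$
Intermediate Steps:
$s = - \frac{1}{2}$ ($s = \frac{1}{1 - 3} = \frac{1}{-2} = - \frac{1}{2} \approx -0.5$)
$c = \frac{1}{4}$ ($c = \left(1 - \frac{1}{2}\right)^{2} = \left(\frac{1}{2}\right)^{2} = \frac{1}{4} \approx 0.25$)
$x{\left(y \right)} = - \frac{2}{4 + y}$
$\sqrt{O{\left(-14,23 \right)} + x{\left(c \right)}} = \sqrt{23 - \frac{2}{4 + \frac{1}{4}}} = \sqrt{23 - \frac{2}{\frac{17}{4}}} = \sqrt{23 - \frac{8}{17}} = \sqrt{\frac{383}{17}} = \frac{\sqrt{6511}}{17}$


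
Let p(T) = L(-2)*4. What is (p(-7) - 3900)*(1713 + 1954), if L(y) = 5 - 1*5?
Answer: -14301300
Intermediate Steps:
L(y) = 0 (L(y) = 5 - 5 = 0)
p(T) = 0 (p(T) = 0*4 = 0)
(p(-7) - 3900)*(1713 + 1954) = (0 - 3900)*(1713 + 1954) = -3900*3667 = -14301300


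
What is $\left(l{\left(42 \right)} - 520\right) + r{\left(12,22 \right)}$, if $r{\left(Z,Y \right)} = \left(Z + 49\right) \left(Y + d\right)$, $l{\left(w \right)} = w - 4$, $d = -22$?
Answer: $-482$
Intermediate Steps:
$l{\left(w \right)} = -4 + w$ ($l{\left(w \right)} = w - 4 = -4 + w$)
$r{\left(Z,Y \right)} = \left(-22 + Y\right) \left(49 + Z\right)$ ($r{\left(Z,Y \right)} = \left(Z + 49\right) \left(Y - 22\right) = \left(49 + Z\right) \left(-22 + Y\right) = \left(-22 + Y\right) \left(49 + Z\right)$)
$\left(l{\left(42 \right)} - 520\right) + r{\left(12,22 \right)} = \left(\left(-4 + 42\right) - 520\right) + \left(-1078 - 264 + 49 \cdot 22 + 22 \cdot 12\right) = \left(38 - 520\right) + \left(-1078 - 264 + 1078 + 264\right) = -482 + 0 = -482$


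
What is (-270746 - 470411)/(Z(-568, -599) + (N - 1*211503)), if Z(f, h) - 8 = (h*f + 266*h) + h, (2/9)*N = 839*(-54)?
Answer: 741157/235073 ≈ 3.1529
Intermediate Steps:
N = -203877 (N = 9*(839*(-54))/2 = (9/2)*(-45306) = -203877)
Z(f, h) = 8 + 267*h + f*h (Z(f, h) = 8 + ((h*f + 266*h) + h) = 8 + ((f*h + 266*h) + h) = 8 + ((266*h + f*h) + h) = 8 + (267*h + f*h) = 8 + 267*h + f*h)
(-270746 - 470411)/(Z(-568, -599) + (N - 1*211503)) = (-270746 - 470411)/((8 + 267*(-599) - 568*(-599)) + (-203877 - 1*211503)) = -741157/((8 - 159933 + 340232) + (-203877 - 211503)) = -741157/(180307 - 415380) = -741157/(-235073) = -741157*(-1/235073) = 741157/235073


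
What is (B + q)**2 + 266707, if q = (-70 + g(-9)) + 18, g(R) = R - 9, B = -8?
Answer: 272791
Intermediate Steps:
g(R) = -9 + R
q = -70 (q = (-70 + (-9 - 9)) + 18 = (-70 - 18) + 18 = -88 + 18 = -70)
(B + q)**2 + 266707 = (-8 - 70)**2 + 266707 = (-78)**2 + 266707 = 6084 + 266707 = 272791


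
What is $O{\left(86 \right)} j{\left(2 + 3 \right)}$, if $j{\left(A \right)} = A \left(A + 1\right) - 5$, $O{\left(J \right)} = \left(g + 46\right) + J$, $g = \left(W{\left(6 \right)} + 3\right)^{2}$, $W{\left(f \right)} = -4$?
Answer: $3325$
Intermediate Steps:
$g = 1$ ($g = \left(-4 + 3\right)^{2} = \left(-1\right)^{2} = 1$)
$O{\left(J \right)} = 47 + J$ ($O{\left(J \right)} = \left(1 + 46\right) + J = 47 + J$)
$j{\left(A \right)} = -5 + A \left(1 + A\right)$ ($j{\left(A \right)} = A \left(1 + A\right) - 5 = -5 + A \left(1 + A\right)$)
$O{\left(86 \right)} j{\left(2 + 3 \right)} = \left(47 + 86\right) \left(-5 + \left(2 + 3\right) + \left(2 + 3\right)^{2}\right) = 133 \left(-5 + 5 + 5^{2}\right) = 133 \left(-5 + 5 + 25\right) = 133 \cdot 25 = 3325$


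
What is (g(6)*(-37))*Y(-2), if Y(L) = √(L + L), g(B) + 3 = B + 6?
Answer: -666*I ≈ -666.0*I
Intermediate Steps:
g(B) = 3 + B (g(B) = -3 + (B + 6) = -3 + (6 + B) = 3 + B)
Y(L) = √2*√L (Y(L) = √(2*L) = √2*√L)
(g(6)*(-37))*Y(-2) = ((3 + 6)*(-37))*(√2*√(-2)) = (9*(-37))*(√2*(I*√2)) = -666*I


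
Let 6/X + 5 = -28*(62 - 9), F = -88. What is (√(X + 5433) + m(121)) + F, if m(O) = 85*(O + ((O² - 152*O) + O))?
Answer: -298353 + 3*√1338401051/1489 ≈ -2.9828e+5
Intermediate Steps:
X = -6/1489 (X = 6/(-5 - 28*(62 - 9)) = 6/(-5 - 28*53) = 6/(-5 - 1484) = 6/(-1489) = 6*(-1/1489) = -6/1489 ≈ -0.0040295)
m(O) = -12750*O + 85*O² (m(O) = 85*(O + (O² - 151*O)) = 85*(O² - 150*O) = -12750*O + 85*O²)
(√(X + 5433) + m(121)) + F = (√(-6/1489 + 5433) + 85*121*(-150 + 121)) - 88 = (√(8089731/1489) + 85*121*(-29)) - 88 = (3*√1338401051/1489 - 298265) - 88 = (-298265 + 3*√1338401051/1489) - 88 = -298353 + 3*√1338401051/1489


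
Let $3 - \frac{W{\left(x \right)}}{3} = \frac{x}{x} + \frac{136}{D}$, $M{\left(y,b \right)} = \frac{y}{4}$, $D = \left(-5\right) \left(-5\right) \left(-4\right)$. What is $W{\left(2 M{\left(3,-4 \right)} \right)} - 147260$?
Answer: $- \frac{3681248}{25} \approx -1.4725 \cdot 10^{5}$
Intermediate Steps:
$D = -100$ ($D = 25 \left(-4\right) = -100$)
$M{\left(y,b \right)} = \frac{y}{4}$ ($M{\left(y,b \right)} = y \frac{1}{4} = \frac{y}{4}$)
$W{\left(x \right)} = \frac{252}{25}$ ($W{\left(x \right)} = 9 - 3 \left(\frac{x}{x} + \frac{136}{-100}\right) = 9 - 3 \left(1 + 136 \left(- \frac{1}{100}\right)\right) = 9 - 3 \left(1 - \frac{34}{25}\right) = 9 - - \frac{27}{25} = 9 + \frac{27}{25} = \frac{252}{25}$)
$W{\left(2 M{\left(3,-4 \right)} \right)} - 147260 = \frac{252}{25} - 147260 = - \frac{3681248}{25}$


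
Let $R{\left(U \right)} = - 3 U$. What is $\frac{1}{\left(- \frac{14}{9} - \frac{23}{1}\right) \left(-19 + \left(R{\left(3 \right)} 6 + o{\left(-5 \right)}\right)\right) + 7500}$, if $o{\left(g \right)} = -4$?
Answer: $\frac{9}{84517} \approx 0.00010649$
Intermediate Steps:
$\frac{1}{\left(- \frac{14}{9} - \frac{23}{1}\right) \left(-19 + \left(R{\left(3 \right)} 6 + o{\left(-5 \right)}\right)\right) + 7500} = \frac{1}{\left(- \frac{14}{9} - \frac{23}{1}\right) \left(-19 + \left(\left(-3\right) 3 \cdot 6 - 4\right)\right) + 7500} = \frac{1}{\left(\left(-14\right) \frac{1}{9} - 23\right) \left(-19 - 58\right) + 7500} = \frac{1}{\left(- \frac{14}{9} - 23\right) \left(-19 - 58\right) + 7500} = \frac{1}{- \frac{221 \left(-19 - 58\right)}{9} + 7500} = \frac{1}{\left(- \frac{221}{9}\right) \left(-77\right) + 7500} = \frac{1}{\frac{17017}{9} + 7500} = \frac{1}{\frac{84517}{9}} = \frac{9}{84517}$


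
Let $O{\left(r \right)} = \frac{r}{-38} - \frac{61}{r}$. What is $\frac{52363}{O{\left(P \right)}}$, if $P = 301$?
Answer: $- \frac{598927994}{92919} \approx -6445.7$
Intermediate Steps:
$O{\left(r \right)} = - \frac{61}{r} - \frac{r}{38}$ ($O{\left(r \right)} = r \left(- \frac{1}{38}\right) - \frac{61}{r} = - \frac{r}{38} - \frac{61}{r} = - \frac{61}{r} - \frac{r}{38}$)
$\frac{52363}{O{\left(P \right)}} = \frac{52363}{- \frac{61}{301} - \frac{301}{38}} = \frac{52363}{- \frac{92919}{11438}} = 52363 \left(- \frac{11438}{92919}\right) = - \frac{598927994}{92919}$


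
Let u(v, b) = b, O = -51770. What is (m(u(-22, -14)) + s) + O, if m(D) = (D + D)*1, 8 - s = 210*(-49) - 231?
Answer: -41269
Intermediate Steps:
s = 10529 (s = 8 - (210*(-49) - 231) = 8 - (-10290 - 231) = 8 - 1*(-10521) = 8 + 10521 = 10529)
m(D) = 2*D (m(D) = (2*D)*1 = 2*D)
(m(u(-22, -14)) + s) + O = (2*(-14) + 10529) - 51770 = (-28 + 10529) - 51770 = 10501 - 51770 = -41269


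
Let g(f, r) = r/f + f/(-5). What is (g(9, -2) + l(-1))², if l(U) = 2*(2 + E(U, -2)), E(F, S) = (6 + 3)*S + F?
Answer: 2627641/2025 ≈ 1297.6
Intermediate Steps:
E(F, S) = F + 9*S (E(F, S) = 9*S + F = F + 9*S)
g(f, r) = -f/5 + r/f (g(f, r) = r/f + f*(-⅕) = r/f - f/5 = -f/5 + r/f)
l(U) = -32 + 2*U (l(U) = 2*(2 + (U + 9*(-2))) = 2*(2 + (U - 18)) = 2*(2 + (-18 + U)) = 2*(-16 + U) = -32 + 2*U)
(g(9, -2) + l(-1))² = ((-⅕*9 - 2/9) + (-32 + 2*(-1)))² = ((-9/5 - 2*⅑) + (-32 - 2))² = ((-9/5 - 2/9) - 34)² = (-91/45 - 34)² = (-1621/45)² = 2627641/2025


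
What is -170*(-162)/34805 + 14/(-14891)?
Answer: 81922174/103656251 ≈ 0.79033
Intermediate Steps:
-170*(-162)/34805 + 14/(-14891) = 27540*(1/34805) + 14*(-1/14891) = 5508/6961 - 14/14891 = 81922174/103656251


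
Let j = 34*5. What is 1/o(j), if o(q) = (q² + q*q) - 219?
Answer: 1/57581 ≈ 1.7367e-5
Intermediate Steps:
j = 170
o(q) = -219 + 2*q² (o(q) = (q² + q²) - 219 = 2*q² - 219 = -219 + 2*q²)
1/o(j) = 1/(-219 + 2*170²) = 1/(-219 + 2*28900) = 1/(-219 + 57800) = 1/57581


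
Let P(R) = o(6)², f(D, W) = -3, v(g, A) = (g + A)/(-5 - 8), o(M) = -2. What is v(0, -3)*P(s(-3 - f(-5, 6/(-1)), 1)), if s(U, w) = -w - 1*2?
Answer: 12/13 ≈ 0.92308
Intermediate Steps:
v(g, A) = -A/13 - g/13 (v(g, A) = (A + g)/(-13) = (A + g)*(-1/13) = -A/13 - g/13)
s(U, w) = -2 - w (s(U, w) = -w - 2 = -2 - w)
P(R) = 4 (P(R) = (-2)² = 4)
v(0, -3)*P(s(-3 - f(-5, 6/(-1)), 1)) = (-1/13*(-3) - 1/13*0)*4 = (3/13 + 0)*4 = (3/13)*4 = 12/13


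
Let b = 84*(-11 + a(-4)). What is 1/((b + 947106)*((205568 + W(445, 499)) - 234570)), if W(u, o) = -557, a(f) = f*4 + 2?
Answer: -1/27933432354 ≈ -3.5799e-11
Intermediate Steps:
a(f) = 2 + 4*f (a(f) = 4*f + 2 = 2 + 4*f)
b = -2100 (b = 84*(-11 + (2 + 4*(-4))) = 84*(-11 + (2 - 16)) = 84*(-11 - 14) = 84*(-25) = -2100)
1/((b + 947106)*((205568 + W(445, 499)) - 234570)) = 1/((-2100 + 947106)*((205568 - 557) - 234570)) = 1/(945006*(205011 - 234570)) = (1/945006)/(-29559) = (1/945006)*(-1/29559) = -1/27933432354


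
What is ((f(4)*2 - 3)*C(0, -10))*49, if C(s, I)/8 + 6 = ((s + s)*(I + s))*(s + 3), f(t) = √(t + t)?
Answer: 7056 - 9408*√2 ≈ -6248.9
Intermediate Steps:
f(t) = √2*√t (f(t) = √(2*t) = √2*√t)
C(s, I) = -48 + 16*s*(3 + s)*(I + s) (C(s, I) = -48 + 8*(((s + s)*(I + s))*(s + 3)) = -48 + 8*(((2*s)*(I + s))*(3 + s)) = -48 + 8*((2*s*(I + s))*(3 + s)) = -48 + 8*(2*s*(3 + s)*(I + s)) = -48 + 16*s*(3 + s)*(I + s))
((f(4)*2 - 3)*C(0, -10))*49 = (((√2*√4)*2 - 3)*(-48 + 16*0³ + 48*0² + 16*(-10)*0² + 48*(-10)*0))*49 = (((√2*2)*2 - 3)*(-48 + 16*0 + 48*0 + 16*(-10)*0 + 0))*49 = (((2*√2)*2 - 3)*(-48 + 0 + 0 + 0 + 0))*49 = ((4*√2 - 3)*(-48))*49 = ((-3 + 4*√2)*(-48))*49 = (144 - 192*√2)*49 = 7056 - 9408*√2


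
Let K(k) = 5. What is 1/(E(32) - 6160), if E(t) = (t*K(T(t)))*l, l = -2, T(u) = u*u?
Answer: -1/6480 ≈ -0.00015432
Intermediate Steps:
T(u) = u²
E(t) = -10*t (E(t) = (t*5)*(-2) = (5*t)*(-2) = -10*t)
1/(E(32) - 6160) = 1/(-10*32 - 6160) = 1/(-320 - 6160) = 1/(-6480) = -1/6480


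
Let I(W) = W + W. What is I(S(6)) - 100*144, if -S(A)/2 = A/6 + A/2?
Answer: -14416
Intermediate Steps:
S(A) = -4*A/3 (S(A) = -2*(A/6 + A/2) = -4*A/3)
I(W) = 2*W
I(S(6)) - 100*144 = 2*(-4/3*6) - 100*144 = 2*(-8) - 14400 = -16 - 14400 = -14416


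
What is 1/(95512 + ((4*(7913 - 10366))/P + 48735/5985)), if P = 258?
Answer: 903/86220347 ≈ 1.0473e-5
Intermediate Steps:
1/(95512 + ((4*(7913 - 10366))/P + 48735/5985)) = 1/(95512 + ((4*(7913 - 10366))/258 + 48735/5985)) = 1/(95512 + ((4*(-2453))*(1/258) + 48735*(1/5985))) = 1/(95512 + (-9812*1/258 + 57/7)) = 1/(95512 + (-4906/129 + 57/7)) = 1/(95512 - 26989/903) = 1/(86220347/903) = 903/86220347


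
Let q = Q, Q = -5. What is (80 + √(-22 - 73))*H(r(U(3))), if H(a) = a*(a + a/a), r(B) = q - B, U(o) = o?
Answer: 4480 + 56*I*√95 ≈ 4480.0 + 545.82*I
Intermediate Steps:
q = -5
r(B) = -5 - B
H(a) = a*(1 + a) (H(a) = a*(a + 1) = a*(1 + a))
(80 + √(-22 - 73))*H(r(U(3))) = (80 + √(-22 - 73))*((-5 - 1*3)*(1 + (-5 - 1*3))) = (80 + √(-95))*((-5 - 3)*(1 + (-5 - 3))) = (80 + I*√95)*(-8*(1 - 8)) = (80 + I*√95)*(-8*(-7)) = (80 + I*√95)*56 = 4480 + 56*I*√95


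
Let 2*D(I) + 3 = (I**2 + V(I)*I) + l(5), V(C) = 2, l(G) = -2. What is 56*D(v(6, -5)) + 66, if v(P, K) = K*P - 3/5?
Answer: 610762/25 ≈ 24430.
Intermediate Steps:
v(P, K) = -3/5 + K*P (v(P, K) = K*P - 3*1/5 = K*P - 3/5 = -3/5 + K*P)
D(I) = -5/2 + I + I**2/2 (D(I) = -3/2 + ((I**2 + 2*I) - 2)/2 = -3/2 + (-2 + I**2 + 2*I)/2 = -3/2 + (-1 + I + I**2/2) = -5/2 + I + I**2/2)
56*D(v(6, -5)) + 66 = 56*(-5/2 + (-3/5 - 5*6) + (-3/5 - 5*6)**2/2) + 66 = 56*(-5/2 + (-3/5 - 30) + (-3/5 - 30)**2/2) + 66 = 56*(-5/2 - 153/5 + (-153/5)**2/2) + 66 = 56*(-5/2 - 153/5 + (1/2)*(23409/25)) + 66 = 56*(-5/2 - 153/5 + 23409/50) + 66 = 56*(10877/25) + 66 = 609112/25 + 66 = 610762/25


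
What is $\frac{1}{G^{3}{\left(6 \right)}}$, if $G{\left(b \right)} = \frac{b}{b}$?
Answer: $1$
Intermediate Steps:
$G{\left(b \right)} = 1$
$\frac{1}{G^{3}{\left(6 \right)}} = \frac{1}{1^{3}} = 1^{-1} = 1$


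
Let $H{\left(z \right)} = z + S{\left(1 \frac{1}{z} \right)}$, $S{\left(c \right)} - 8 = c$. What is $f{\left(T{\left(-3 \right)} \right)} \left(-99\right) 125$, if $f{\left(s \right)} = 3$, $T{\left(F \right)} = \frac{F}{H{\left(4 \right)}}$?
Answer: $-37125$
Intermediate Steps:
$S{\left(c \right)} = 8 + c$
$H{\left(z \right)} = 8 + z + \frac{1}{z}$ ($H{\left(z \right)} = z + \left(8 + 1 \frac{1}{z}\right) = z + \left(8 + \frac{1}{z}\right) = 8 + z + \frac{1}{z}$)
$T{\left(F \right)} = \frac{4 F}{49}$ ($T{\left(F \right)} = \frac{F}{8 + 4 + \frac{1}{4}} = \frac{F}{\frac{49}{4}} = F \frac{4}{49} = \frac{4 F}{49}$)
$f{\left(T{\left(-3 \right)} \right)} \left(-99\right) 125 = 3 \left(-99\right) 125 = \left(-297\right) 125 = -37125$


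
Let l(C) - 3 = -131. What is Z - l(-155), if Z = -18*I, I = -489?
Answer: 8930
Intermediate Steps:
l(C) = -128 (l(C) = 3 - 131 = -128)
Z = 8802 (Z = -18*(-489) = 8802)
Z - l(-155) = 8802 - 1*(-128) = 8802 + 128 = 8930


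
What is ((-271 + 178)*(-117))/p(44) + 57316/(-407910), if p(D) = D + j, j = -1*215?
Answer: -247126097/3875145 ≈ -63.772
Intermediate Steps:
j = -215
p(D) = -215 + D (p(D) = D - 215 = -215 + D)
((-271 + 178)*(-117))/p(44) + 57316/(-407910) = ((-271 + 178)*(-117))/(-215 + 44) + 57316/(-407910) = -93*(-117)/(-171) + 57316*(-1/407910) = 10881*(-1/171) - 28658/203955 = -1209/19 - 28658/203955 = -247126097/3875145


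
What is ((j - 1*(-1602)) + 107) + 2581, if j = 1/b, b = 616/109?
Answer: 2642749/616 ≈ 4290.2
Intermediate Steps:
b = 616/109 (b = 616*(1/109) = 616/109 ≈ 5.6514)
j = 109/616 (j = 1/(616/109) = 109/616 ≈ 0.17695)
((j - 1*(-1602)) + 107) + 2581 = ((109/616 - 1*(-1602)) + 107) + 2581 = ((109/616 + 1602) + 107) + 2581 = (986941/616 + 107) + 2581 = 1052853/616 + 2581 = 2642749/616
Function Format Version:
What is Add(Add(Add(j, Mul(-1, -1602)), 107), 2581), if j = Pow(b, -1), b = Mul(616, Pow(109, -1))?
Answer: Rational(2642749, 616) ≈ 4290.2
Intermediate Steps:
b = Rational(616, 109) (b = Mul(616, Rational(1, 109)) = Rational(616, 109) ≈ 5.6514)
j = Rational(109, 616) (j = Pow(Rational(616, 109), -1) = Rational(109, 616) ≈ 0.17695)
Add(Add(Add(j, Mul(-1, -1602)), 107), 2581) = Add(Add(Add(Rational(109, 616), Mul(-1, -1602)), 107), 2581) = Add(Add(Add(Rational(109, 616), 1602), 107), 2581) = Add(Add(Rational(986941, 616), 107), 2581) = Add(Rational(1052853, 616), 2581) = Rational(2642749, 616)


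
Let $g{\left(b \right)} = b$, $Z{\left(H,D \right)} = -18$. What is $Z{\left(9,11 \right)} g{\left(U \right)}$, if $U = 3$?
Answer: $-54$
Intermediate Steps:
$Z{\left(9,11 \right)} g{\left(U \right)} = \left(-18\right) 3 = -54$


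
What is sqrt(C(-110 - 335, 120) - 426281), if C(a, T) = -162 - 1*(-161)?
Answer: I*sqrt(426282) ≈ 652.9*I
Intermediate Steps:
C(a, T) = -1 (C(a, T) = -162 + 161 = -1)
sqrt(C(-110 - 335, 120) - 426281) = sqrt(-1 - 426281) = sqrt(-426282) = I*sqrt(426282)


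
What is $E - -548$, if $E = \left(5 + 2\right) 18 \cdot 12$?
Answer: $2060$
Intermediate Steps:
$E = 1512$ ($E = 7 \cdot 18 \cdot 12 = 126 \cdot 12 = 1512$)
$E - -548 = 1512 - -548 = 1512 + 548 = 2060$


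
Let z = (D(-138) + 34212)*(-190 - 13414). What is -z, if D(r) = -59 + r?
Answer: 462740060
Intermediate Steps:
z = -462740060 (z = ((-59 - 138) + 34212)*(-190 - 13414) = (-197 + 34212)*(-13604) = 34015*(-13604) = -462740060)
-z = -1*(-462740060) = 462740060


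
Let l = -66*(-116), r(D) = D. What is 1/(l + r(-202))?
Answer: 1/7454 ≈ 0.00013416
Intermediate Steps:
l = 7656
1/(l + r(-202)) = 1/(7656 - 202) = 1/7454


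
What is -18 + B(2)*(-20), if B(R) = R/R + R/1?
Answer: -78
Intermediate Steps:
B(R) = 1 + R (B(R) = 1 + R*1 = 1 + R)
-18 + B(2)*(-20) = -18 + (1 + 2)*(-20) = -18 + 3*(-20) = -18 - 60 = -78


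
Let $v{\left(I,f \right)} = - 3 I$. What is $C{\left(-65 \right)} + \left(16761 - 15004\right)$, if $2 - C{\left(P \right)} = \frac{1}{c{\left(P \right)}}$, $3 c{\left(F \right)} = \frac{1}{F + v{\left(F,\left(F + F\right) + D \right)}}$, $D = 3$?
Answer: $1369$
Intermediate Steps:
$c{\left(F \right)} = - \frac{1}{6 F}$ ($c{\left(F \right)} = \frac{1}{3 \left(F - 3 F\right)} = \frac{1}{3 \left(- 2 F\right)} = \frac{\left(- \frac{1}{2}\right) \frac{1}{F}}{3} = - \frac{1}{6 F}$)
$C{\left(P \right)} = 2 + 6 P$ ($C{\left(P \right)} = 2 - \frac{1}{\left(- \frac{1}{6}\right) \frac{1}{P}} = 2 - - 6 P = 2 + 6 P$)
$C{\left(-65 \right)} + \left(16761 - 15004\right) = \left(2 + 6 \left(-65\right)\right) + \left(16761 - 15004\right) = \left(2 - 390\right) + \left(16761 - 15004\right) = -388 + \left(16761 - 15004\right) = -388 + 1757 = 1369$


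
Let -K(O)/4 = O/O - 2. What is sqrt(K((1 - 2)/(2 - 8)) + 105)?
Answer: sqrt(109) ≈ 10.440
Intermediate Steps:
K(O) = 4 (K(O) = -4*(O/O - 2) = -4*(1 - 2) = -4*(-1) = 4)
sqrt(K((1 - 2)/(2 - 8)) + 105) = sqrt(4 + 105) = sqrt(109)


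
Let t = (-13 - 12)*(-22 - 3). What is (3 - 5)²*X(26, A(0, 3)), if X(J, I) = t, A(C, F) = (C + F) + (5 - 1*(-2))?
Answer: 2500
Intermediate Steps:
A(C, F) = 7 + C + F (A(C, F) = (C + F) + (5 + 2) = (C + F) + 7 = 7 + C + F)
t = 625 (t = -25*(-25) = 625)
X(J, I) = 625
(3 - 5)²*X(26, A(0, 3)) = (3 - 5)²*625 = (-2)²*625 = 4*625 = 2500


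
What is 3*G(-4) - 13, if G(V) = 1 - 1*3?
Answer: -19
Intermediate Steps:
G(V) = -2 (G(V) = 1 - 3 = -2)
3*G(-4) - 13 = 3*(-2) - 13 = -6 - 13 = -19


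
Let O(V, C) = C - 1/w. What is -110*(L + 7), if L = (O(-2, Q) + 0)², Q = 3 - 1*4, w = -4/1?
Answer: -6655/8 ≈ -831.88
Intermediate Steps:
w = -4 (w = -4*1 = -4)
Q = -1 (Q = 3 - 4 = -1)
O(V, C) = ¼ + C (O(V, C) = C - 1/(-4) = C - 1*(-¼) = C + ¼ = ¼ + C)
L = 9/16 (L = ((¼ - 1) + 0)² = (-¾ + 0)² = (-¾)² = 9/16 ≈ 0.56250)
-110*(L + 7) = -110*(9/16 + 7) = -110*121/16 = -6655/8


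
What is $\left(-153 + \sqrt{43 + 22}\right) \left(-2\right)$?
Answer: $306 - 2 \sqrt{65} \approx 289.88$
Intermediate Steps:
$\left(-153 + \sqrt{43 + 22}\right) \left(-2\right) = \left(-153 + \sqrt{65}\right) \left(-2\right) = 306 - 2 \sqrt{65}$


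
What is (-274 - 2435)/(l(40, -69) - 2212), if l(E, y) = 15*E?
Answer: 2709/1612 ≈ 1.6805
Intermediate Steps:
(-274 - 2435)/(l(40, -69) - 2212) = (-274 - 2435)/(15*40 - 2212) = -2709/(600 - 2212) = -2709/(-1612) = -2709*(-1/1612) = 2709/1612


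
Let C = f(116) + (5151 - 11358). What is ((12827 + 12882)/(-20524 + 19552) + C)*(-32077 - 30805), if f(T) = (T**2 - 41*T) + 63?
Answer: -77304709843/486 ≈ -1.5906e+8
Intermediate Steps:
f(T) = 63 + T**2 - 41*T
C = 2556 (C = (63 + 116**2 - 41*116) + (5151 - 11358) = (63 + 13456 - 4756) - 6207 = 8763 - 6207 = 2556)
((12827 + 12882)/(-20524 + 19552) + C)*(-32077 - 30805) = ((12827 + 12882)/(-20524 + 19552) + 2556)*(-32077 - 30805) = (25709/(-972) + 2556)*(-62882) = (25709*(-1/972) + 2556)*(-62882) = (-25709/972 + 2556)*(-62882) = (2458723/972)*(-62882) = -77304709843/486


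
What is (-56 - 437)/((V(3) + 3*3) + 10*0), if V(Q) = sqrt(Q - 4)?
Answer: -4437/82 + 493*I/82 ≈ -54.11 + 6.0122*I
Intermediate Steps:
V(Q) = sqrt(-4 + Q)
(-56 - 437)/((V(3) + 3*3) + 10*0) = (-56 - 437)/((sqrt(-4 + 3) + 3*3) + 10*0) = -493/((sqrt(-1) + 9) + 0) = -493/((I + 9) + 0) = -493/((9 + I) + 0) = -493*(9 - I)/82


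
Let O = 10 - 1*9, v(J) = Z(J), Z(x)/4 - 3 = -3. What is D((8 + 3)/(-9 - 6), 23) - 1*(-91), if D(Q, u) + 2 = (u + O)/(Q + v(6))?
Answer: 619/11 ≈ 56.273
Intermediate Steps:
Z(x) = 0 (Z(x) = 12 + 4*(-3) = 12 - 12 = 0)
v(J) = 0
O = 1 (O = 10 - 9 = 1)
D(Q, u) = -2 + (1 + u)/Q (D(Q, u) = -2 + (u + 1)/(Q + 0) = -2 + (1 + u)/Q)
D((8 + 3)/(-9 - 6), 23) - 1*(-91) = (1 + 23 - 2*(8 + 3)/(-9 - 6))/(((8 + 3)/(-9 - 6))) - 1*(-91) = (1 + 23 - 22/(-15))/((11/(-15))) + 91 = (1 + 23 - 22*(-1)/15)/((11*(-1/15))) + 91 = (1 + 23 - 2*(-11/15))/(-11/15) + 91 = -15*(1 + 23 + 22/15)/11 + 91 = -15/11*382/15 + 91 = -382/11 + 91 = 619/11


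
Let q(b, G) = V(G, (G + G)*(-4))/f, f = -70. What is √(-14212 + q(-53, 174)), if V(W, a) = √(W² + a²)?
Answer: √(-17409700 - 3045*√65)/35 ≈ 119.3*I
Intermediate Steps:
q(b, G) = -√65*√(G²)/70 (q(b, G) = √(G² + ((G + G)*(-4))²)/(-70) = √(G² + ((2*G)*(-4))²)*(-1/70) = √(G² + (-8*G)²)*(-1/70) = √(G² + 64*G²)*(-1/70) = √(65*G²)*(-1/70) = (√65*√(G²))*(-1/70) = -√65*√(G²)/70)
√(-14212 + q(-53, 174)) = √(-14212 - √65*√(174²)/70) = √(-14212 - √65*√30276/70) = √(-14212 - 1/70*√65*174) = √(-14212 - 87*√65/35)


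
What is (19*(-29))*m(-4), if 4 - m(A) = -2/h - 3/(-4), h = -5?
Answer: -31407/20 ≈ -1570.3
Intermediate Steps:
m(A) = 57/20 (m(A) = 4 - (-2/(-5) - 3/(-4)) = 4 - (-2*(-⅕) - 3*(-¼)) = 4 - (⅖ + ¾) = 4 - 1*23/20 = 4 - 23/20 = 57/20)
(19*(-29))*m(-4) = (19*(-29))*(57/20) = -551*57/20 = -31407/20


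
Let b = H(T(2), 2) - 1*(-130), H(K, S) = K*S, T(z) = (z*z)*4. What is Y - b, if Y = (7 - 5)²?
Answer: -158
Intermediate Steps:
T(z) = 4*z² (T(z) = z²*4 = 4*z²)
Y = 4 (Y = 2² = 4)
b = 162 (b = (4*2²)*2 - 1*(-130) = (4*4)*2 + 130 = 16*2 + 130 = 32 + 130 = 162)
Y - b = 4 - 1*162 = 4 - 162 = -158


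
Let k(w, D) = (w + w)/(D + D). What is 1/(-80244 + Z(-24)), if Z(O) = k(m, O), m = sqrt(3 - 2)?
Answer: -24/1925857 ≈ -1.2462e-5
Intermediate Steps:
m = 1 (m = sqrt(1) = 1)
k(w, D) = w/D (k(w, D) = (2*w)/((2*D)) = (2*w)*(1/(2*D)) = w/D)
Z(O) = 1/O
1/(-80244 + Z(-24)) = 1/(-80244 + 1/(-24)) = 1/(-80244 - 1/24) = 1/(-1925857/24) = -24/1925857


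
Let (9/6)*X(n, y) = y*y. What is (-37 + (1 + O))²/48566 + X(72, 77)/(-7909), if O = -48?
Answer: -2652454/7482633 ≈ -0.35448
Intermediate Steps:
X(n, y) = 2*y²/3 (X(n, y) = 2*(y*y)/3 = 2*y²/3)
(-37 + (1 + O))²/48566 + X(72, 77)/(-7909) = (-37 + (1 - 48))²/48566 + ((⅔)*77²)/(-7909) = (-37 - 47)²*(1/48566) + ((⅔)*5929)*(-1/7909) = (-84)²*(1/48566) + (11858/3)*(-1/7909) = 7056*(1/48566) - 1078/2157 = 504/3469 - 1078/2157 = -2652454/7482633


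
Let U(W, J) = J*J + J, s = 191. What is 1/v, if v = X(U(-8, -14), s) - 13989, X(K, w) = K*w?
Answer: 1/20773 ≈ 4.8139e-5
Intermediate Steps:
U(W, J) = J + J² (U(W, J) = J² + J = J + J²)
v = 20773 (v = -14*(1 - 14)*191 - 13989 = -14*(-13)*191 - 13989 = 182*191 - 13989 = 34762 - 13989 = 20773)
1/v = 1/20773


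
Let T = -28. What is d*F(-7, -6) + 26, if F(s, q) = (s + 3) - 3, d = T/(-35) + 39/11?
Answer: -243/55 ≈ -4.4182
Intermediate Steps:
d = 239/55 (d = -28/(-35) + 39/11 = -28*(-1/35) + 39*(1/11) = ⅘ + 39/11 = 239/55 ≈ 4.3455)
F(s, q) = s (F(s, q) = (3 + s) - 3 = s)
d*F(-7, -6) + 26 = (239/55)*(-7) + 26 = -1673/55 + 26 = -243/55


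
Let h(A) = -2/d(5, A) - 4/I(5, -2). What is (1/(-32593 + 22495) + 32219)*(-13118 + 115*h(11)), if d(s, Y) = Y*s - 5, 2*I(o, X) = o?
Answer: -21646342622713/50490 ≈ -4.2873e+8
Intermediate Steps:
I(o, X) = o/2
d(s, Y) = -5 + Y*s
h(A) = -8/5 - 2/(-5 + 5*A) (h(A) = -2/(-5 + A*5) - 4/((1/2)*5) = -2/(-5 + 5*A) - 4/5/2 = -2/(-5 + 5*A) - 4*2/5 = -2/(-5 + 5*A) - 8/5 = -8/5 - 2/(-5 + 5*A))
(1/(-32593 + 22495) + 32219)*(-13118 + 115*h(11)) = (1/(-32593 + 22495) + 32219)*(-13118 + 115*(2*(3 - 4*11)/(5*(-1 + 11)))) = (1/(-10098) + 32219)*(-13118 + 115*((2/5)*(3 - 44)/10)) = (-1/10098 + 32219)*(-13118 + 115*((2/5)*(1/10)*(-41))) = 325347461*(-13118 + 115*(-41/25))/10098 = 325347461*(-13118 - 943/5)/10098 = (325347461/10098)*(-66533/5) = -21646342622713/50490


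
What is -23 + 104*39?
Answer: 4033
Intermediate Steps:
-23 + 104*39 = -23 + 4056 = 4033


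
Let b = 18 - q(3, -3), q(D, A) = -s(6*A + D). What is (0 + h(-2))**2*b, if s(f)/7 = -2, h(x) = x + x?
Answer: 64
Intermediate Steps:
h(x) = 2*x
s(f) = -14 (s(f) = 7*(-2) = -14)
q(D, A) = 14 (q(D, A) = -1*(-14) = 14)
b = 4 (b = 18 - 1*14 = 18 - 14 = 4)
(0 + h(-2))**2*b = (0 + 2*(-2))**2*4 = (0 - 4)**2*4 = (-4)**2*4 = 16*4 = 64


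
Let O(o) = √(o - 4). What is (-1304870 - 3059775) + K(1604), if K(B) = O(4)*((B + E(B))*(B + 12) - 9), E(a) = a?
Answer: -4364645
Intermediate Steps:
O(o) = √(-4 + o)
K(B) = 0 (K(B) = √(-4 + 4)*((B + B)*(B + 12) - 9) = √0*((2*B)*(12 + B) - 9) = 0*(2*B*(12 + B) - 9) = 0*(-9 + 2*B*(12 + B)) = 0)
(-1304870 - 3059775) + K(1604) = (-1304870 - 3059775) + 0 = -4364645 + 0 = -4364645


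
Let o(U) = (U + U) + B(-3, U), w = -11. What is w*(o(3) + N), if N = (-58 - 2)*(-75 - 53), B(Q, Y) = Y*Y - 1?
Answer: -84634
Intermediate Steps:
B(Q, Y) = -1 + Y² (B(Q, Y) = Y² - 1 = -1 + Y²)
N = 7680 (N = -60*(-128) = 7680)
o(U) = -1 + U² + 2*U (o(U) = (U + U) + (-1 + U²) = 2*U + (-1 + U²) = -1 + U² + 2*U)
w*(o(3) + N) = -11*((-1 + 3² + 2*3) + 7680) = -11*((-1 + 9 + 6) + 7680) = -11*(14 + 7680) = -11*7694 = -84634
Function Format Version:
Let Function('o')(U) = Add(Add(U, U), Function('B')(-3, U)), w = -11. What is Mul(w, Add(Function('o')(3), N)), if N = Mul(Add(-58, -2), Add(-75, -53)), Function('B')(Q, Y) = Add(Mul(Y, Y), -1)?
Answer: -84634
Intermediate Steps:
Function('B')(Q, Y) = Add(-1, Pow(Y, 2)) (Function('B')(Q, Y) = Add(Pow(Y, 2), -1) = Add(-1, Pow(Y, 2)))
N = 7680 (N = Mul(-60, -128) = 7680)
Function('o')(U) = Add(-1, Pow(U, 2), Mul(2, U)) (Function('o')(U) = Add(Add(U, U), Add(-1, Pow(U, 2))) = Add(Mul(2, U), Add(-1, Pow(U, 2))) = Add(-1, Pow(U, 2), Mul(2, U)))
Mul(w, Add(Function('o')(3), N)) = Mul(-11, Add(Add(-1, Pow(3, 2), Mul(2, 3)), 7680)) = Mul(-11, Add(Add(-1, 9, 6), 7680)) = Mul(-11, Add(14, 7680)) = Mul(-11, 7694) = -84634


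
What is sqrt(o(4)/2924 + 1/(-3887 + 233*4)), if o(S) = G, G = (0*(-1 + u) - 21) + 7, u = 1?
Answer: I*sqrt(95679690870)/4320210 ≈ 0.071599*I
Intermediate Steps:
G = -14 (G = (0*(-1 + 1) - 21) + 7 = (0*0 - 21) + 7 = (0 - 21) + 7 = -21 + 7 = -14)
o(S) = -14
sqrt(o(4)/2924 + 1/(-3887 + 233*4)) = sqrt(-14/2924 + 1/(-3887 + 233*4)) = sqrt(-14*1/2924 + 1/(-3887 + 932)) = sqrt(-7/1462 + 1/(-2955)) = sqrt(-7/1462 - 1/2955) = sqrt(-22147/4320210) = I*sqrt(95679690870)/4320210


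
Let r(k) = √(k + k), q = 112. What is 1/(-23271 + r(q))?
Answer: -23271/541539217 - 4*√14/541539217 ≈ -4.3000e-5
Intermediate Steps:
r(k) = √2*√k (r(k) = √(2*k) = √2*√k)
1/(-23271 + r(q)) = 1/(-23271 + √2*√112) = 1/(-23271 + √2*(4*√7)) = 1/(-23271 + 4*√14)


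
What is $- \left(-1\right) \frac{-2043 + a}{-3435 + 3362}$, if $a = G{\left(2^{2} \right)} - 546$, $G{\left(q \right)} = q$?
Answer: $\frac{2585}{73} \approx 35.411$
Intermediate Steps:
$a = -542$ ($a = 2^{2} - 546 = 4 - 546 = -542$)
$- \left(-1\right) \frac{-2043 + a}{-3435 + 3362} = - \left(-1\right) \frac{-2043 - 542}{-3435 + 3362} = - \left(-1\right) \left(- \frac{2585}{-73}\right) = - \left(-1\right) \left(\left(-2585\right) \left(- \frac{1}{73}\right)\right) = - \frac{\left(-1\right) 2585}{73} = \left(-1\right) \left(- \frac{2585}{73}\right) = \frac{2585}{73}$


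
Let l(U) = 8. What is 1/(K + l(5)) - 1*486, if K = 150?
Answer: -76787/158 ≈ -485.99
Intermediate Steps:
1/(K + l(5)) - 1*486 = 1/(150 + 8) - 1*486 = 1/158 - 486 = -76787/158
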